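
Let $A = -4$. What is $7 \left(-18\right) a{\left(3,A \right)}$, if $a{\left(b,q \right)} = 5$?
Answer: $-630$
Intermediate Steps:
$7 \left(-18\right) a{\left(3,A \right)} = 7 \left(-18\right) 5 = \left(-126\right) 5 = -630$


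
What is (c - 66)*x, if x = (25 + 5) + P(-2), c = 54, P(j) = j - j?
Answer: -360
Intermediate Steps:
P(j) = 0
x = 30 (x = (25 + 5) + 0 = 30 + 0 = 30)
(c - 66)*x = (54 - 66)*30 = -12*30 = -360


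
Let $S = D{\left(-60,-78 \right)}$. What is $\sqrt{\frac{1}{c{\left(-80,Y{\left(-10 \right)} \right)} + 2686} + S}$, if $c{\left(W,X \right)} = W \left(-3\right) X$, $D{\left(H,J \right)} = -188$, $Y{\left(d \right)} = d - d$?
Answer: $\frac{i \sqrt{1356341362}}{2686} \approx 13.711 i$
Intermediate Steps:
$Y{\left(d \right)} = 0$
$c{\left(W,X \right)} = - 3 W X$
$S = -188$
$\sqrt{\frac{1}{c{\left(-80,Y{\left(-10 \right)} \right)} + 2686} + S} = \sqrt{\frac{1}{\left(-3\right) \left(-80\right) 0 + 2686} - 188} = \sqrt{\frac{1}{0 + 2686} - 188} = \sqrt{\frac{1}{2686} - 188} = \sqrt{- \frac{504967}{2686}} = \frac{i \sqrt{1356341362}}{2686}$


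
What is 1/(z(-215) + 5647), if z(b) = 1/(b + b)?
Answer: 430/2428209 ≈ 0.00017709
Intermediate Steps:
z(b) = 1/(2*b)
1/(z(-215) + 5647) = 1/((½)/(-215) + 5647) = 1/((½)*(-1/215) + 5647) = 1/(-1/430 + 5647) = 1/(2428209/430) = 430/2428209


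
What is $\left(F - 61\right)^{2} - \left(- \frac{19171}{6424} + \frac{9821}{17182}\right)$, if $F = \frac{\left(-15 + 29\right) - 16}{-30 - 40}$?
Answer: $\frac{22862681424939}{6146001400} \approx 3719.9$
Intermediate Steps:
$F = \frac{1}{35}$ ($F = \frac{14 - 16}{-70} = \left(-2\right) \left(- \frac{1}{70}\right) = \frac{1}{35} \approx 0.028571$)
$\left(F - 61\right)^{2} - \left(- \frac{19171}{6424} + \frac{9821}{17182}\right) = \left(\frac{1}{35} - 61\right)^{2} - \left(- \frac{19171}{6424} + \frac{9821}{17182}\right) = \left(- \frac{2134}{35}\right)^{2} - - \frac{12104819}{5017144} = \frac{4553956}{1225} + \left(\frac{19171}{6424} - \frac{9821}{17182}\right) = \frac{4553956}{1225} + \frac{12104819}{5017144} = \frac{22862681424939}{6146001400}$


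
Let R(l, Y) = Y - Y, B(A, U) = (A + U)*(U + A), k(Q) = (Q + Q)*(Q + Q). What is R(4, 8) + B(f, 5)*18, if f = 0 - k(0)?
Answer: 450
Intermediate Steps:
k(Q) = 4*Q² (k(Q) = (2*Q)*(2*Q) = 4*Q²)
f = 0 (f = 0 - 4*0² = 0 - 4*0 = 0 - 1*0 = 0 + 0 = 0)
B(A, U) = (A + U)² (B(A, U) = (A + U)*(A + U) = (A + U)²)
R(l, Y) = 0
R(4, 8) + B(f, 5)*18 = 0 + (0 + 5)²*18 = 0 + 5²*18 = 0 + 25*18 = 0 + 450 = 450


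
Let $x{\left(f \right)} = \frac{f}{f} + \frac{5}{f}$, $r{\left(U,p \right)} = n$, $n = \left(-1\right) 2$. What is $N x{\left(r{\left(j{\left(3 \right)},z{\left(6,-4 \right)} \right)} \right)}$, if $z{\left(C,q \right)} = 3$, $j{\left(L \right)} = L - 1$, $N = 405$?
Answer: $- \frac{1215}{2} \approx -607.5$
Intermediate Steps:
$n = -2$
$j{\left(L \right)} = -1 + L$ ($j{\left(L \right)} = L - 1 = -1 + L$)
$r{\left(U,p \right)} = -2$
$x{\left(f \right)} = 1 + \frac{5}{f}$
$N x{\left(r{\left(j{\left(3 \right)},z{\left(6,-4 \right)} \right)} \right)} = 405 \frac{5 - 2}{-2} = 405 \left(\left(- \frac{1}{2}\right) 3\right) = 405 \left(- \frac{3}{2}\right) = - \frac{1215}{2}$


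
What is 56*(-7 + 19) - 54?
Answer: 618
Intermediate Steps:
56*(-7 + 19) - 54 = 56*12 - 54 = 672 - 54 = 618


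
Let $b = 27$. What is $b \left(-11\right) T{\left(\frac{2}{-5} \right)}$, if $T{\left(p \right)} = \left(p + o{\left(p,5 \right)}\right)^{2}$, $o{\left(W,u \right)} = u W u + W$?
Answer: $- \frac{866052}{25} \approx -34642.0$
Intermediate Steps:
$o{\left(W,u \right)} = W + W u^{2}$ ($o{\left(W,u \right)} = W u u + W = W u^{2} + W = W + W u^{2}$)
$T{\left(p \right)} = 729 p^{2}$ ($T{\left(p \right)} = \left(p + p \left(1 + 5^{2}\right)\right)^{2} = \left(p + p \left(1 + 25\right)\right)^{2} = \left(p + p 26\right)^{2} = \left(p + 26 p\right)^{2} = \left(27 p\right)^{2} = 729 p^{2}$)
$b \left(-11\right) T{\left(\frac{2}{-5} \right)} = 27 \left(-11\right) 729 \left(\frac{2}{-5}\right)^{2} = - 297 \cdot 729 \left(2 \left(- \frac{1}{5}\right)\right)^{2} = - 297 \cdot 729 \left(- \frac{2}{5}\right)^{2} = - 297 \cdot 729 \cdot \frac{4}{25} = \left(-297\right) \frac{2916}{25} = - \frac{866052}{25}$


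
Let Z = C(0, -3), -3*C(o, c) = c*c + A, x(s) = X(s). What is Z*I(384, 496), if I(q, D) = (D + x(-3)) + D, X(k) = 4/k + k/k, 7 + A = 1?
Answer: -2975/3 ≈ -991.67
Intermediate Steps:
A = -6 (A = -7 + 1 = -6)
X(k) = 1 + 4/k (X(k) = 4/k + 1 = 1 + 4/k)
x(s) = (4 + s)/s
C(o, c) = 2 - c**2/3 (C(o, c) = -(c*c - 6)/3 = -(c**2 - 6)/3 = -(-6 + c**2)/3 = 2 - c**2/3)
I(q, D) = -1/3 + 2*D (I(q, D) = (D + (4 - 3)/(-3)) + D = (D - 1/3*1) + D = (D - 1/3) + D = (-1/3 + D) + D = -1/3 + 2*D)
Z = -1 (Z = 2 - 1/3*(-3)**2 = 2 - 1/3*9 = 2 - 3 = -1)
Z*I(384, 496) = -(-1/3 + 2*496) = -(-1/3 + 992) = -1*2975/3 = -2975/3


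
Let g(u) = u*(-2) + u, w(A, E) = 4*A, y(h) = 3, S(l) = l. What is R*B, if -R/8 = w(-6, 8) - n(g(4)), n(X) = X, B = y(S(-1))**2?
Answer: 1440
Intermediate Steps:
g(u) = -u (g(u) = -2*u + u = -u)
B = 9 (B = 3**2 = 9)
R = 160 (R = -8*(4*(-6) - (-1)*4) = -8*(-24 - 1*(-4)) = -8*(-24 + 4) = -8*(-20) = 160)
R*B = 160*9 = 1440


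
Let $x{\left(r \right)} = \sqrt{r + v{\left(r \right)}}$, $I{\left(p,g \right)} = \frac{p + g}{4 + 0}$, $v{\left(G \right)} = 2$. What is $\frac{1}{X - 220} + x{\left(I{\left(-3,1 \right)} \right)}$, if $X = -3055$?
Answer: $- \frac{1}{3275} + \frac{\sqrt{6}}{2} \approx 1.2244$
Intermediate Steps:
$I{\left(p,g \right)} = \frac{g}{4} + \frac{p}{4}$ ($I{\left(p,g \right)} = \frac{g + p}{4} = \left(g + p\right) \frac{1}{4} = \frac{g}{4} + \frac{p}{4}$)
$x{\left(r \right)} = \sqrt{2 + r}$ ($x{\left(r \right)} = \sqrt{r + 2} = \sqrt{2 + r}$)
$\frac{1}{X - 220} + x{\left(I{\left(-3,1 \right)} \right)} = \frac{1}{-3055 - 220} + \sqrt{2 + \left(\frac{1}{4} \cdot 1 + \frac{1}{4} \left(-3\right)\right)} = \frac{1}{-3275} + \sqrt{2 + \left(\frac{1}{4} - \frac{3}{4}\right)} = - \frac{1}{3275} + \sqrt{2 - \frac{1}{2}} = - \frac{1}{3275} + \sqrt{\frac{3}{2}} = - \frac{1}{3275} + \frac{\sqrt{6}}{2}$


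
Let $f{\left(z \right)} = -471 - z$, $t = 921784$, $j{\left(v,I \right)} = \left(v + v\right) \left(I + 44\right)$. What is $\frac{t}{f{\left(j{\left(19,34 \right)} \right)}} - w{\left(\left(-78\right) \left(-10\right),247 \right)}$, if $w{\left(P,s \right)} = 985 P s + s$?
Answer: $- \frac{651862063729}{3435} \approx -1.8977 \cdot 10^{8}$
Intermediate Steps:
$w{\left(P,s \right)} = s + 985 P s$ ($w{\left(P,s \right)} = 985 P s + s = s + 985 P s$)
$j{\left(v,I \right)} = 2 v \left(44 + I\right)$
$\frac{t}{f{\left(j{\left(19,34 \right)} \right)}} - w{\left(\left(-78\right) \left(-10\right),247 \right)} = \frac{921784}{-471 - 2 \cdot 19 \left(44 + 34\right)} - 247 \left(1 + 985 \left(\left(-78\right) \left(-10\right)\right)\right) = \frac{921784}{-471 - 2 \cdot 19 \cdot 78} - 247 \left(1 + 985 \cdot 780\right) = \frac{921784}{-471 - 2964} - 247 \left(1 + 768300\right) = \frac{921784}{-471 - 2964} - 247 \cdot 768301 = \frac{921784}{-3435} - 189770347 = 921784 \left(- \frac{1}{3435}\right) - 189770347 = - \frac{921784}{3435} - 189770347 = - \frac{651862063729}{3435}$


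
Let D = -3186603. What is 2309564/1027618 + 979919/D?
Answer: 3176340584075/1637305300827 ≈ 1.9400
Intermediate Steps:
2309564/1027618 + 979919/D = 2309564/1027618 + 979919/(-3186603) = 2309564*(1/1027618) + 979919*(-1/3186603) = 1154782/513809 - 979919/3186603 = 3176340584075/1637305300827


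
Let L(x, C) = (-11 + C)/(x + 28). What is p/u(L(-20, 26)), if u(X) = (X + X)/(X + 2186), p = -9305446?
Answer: -81436610669/15 ≈ -5.4291e+9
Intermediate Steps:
L(x, C) = (-11 + C)/(28 + x)
u(X) = 2*X/(2186 + X) (u(X) = (2*X)/(2186 + X) = 2*X/(2186 + X))
p/u(L(-20, 26)) = -9305446*(28 - 20)*(2186 + (-11 + 26)/(28 - 20))/(2*(-11 + 26)) = -9305446/(2*(15/8)/(2186 + 15/8)) = -9305446/(2*(15/8)/(17503/8)) = -9305446/(2*(15/8)*(8/17503)) = -9305446/30/17503 = -9305446*17503/30 = -81436610669/15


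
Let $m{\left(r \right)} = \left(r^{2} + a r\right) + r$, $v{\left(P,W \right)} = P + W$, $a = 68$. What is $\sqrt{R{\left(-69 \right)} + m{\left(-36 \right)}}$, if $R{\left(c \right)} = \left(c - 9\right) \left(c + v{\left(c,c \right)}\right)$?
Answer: $3 \sqrt{1662} \approx 122.3$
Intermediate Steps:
$m{\left(r \right)} = r^{2} + 69 r$ ($m{\left(r \right)} = \left(r^{2} + 68 r\right) + r = r^{2} + 69 r$)
$R{\left(c \right)} = 3 c \left(-9 + c\right)$ ($R{\left(c \right)} = \left(c - 9\right) \left(c + \left(c + c\right)\right) = \left(-9 + c\right) \left(c + 2 c\right) = \left(-9 + c\right) 3 c = 3 c \left(-9 + c\right)$)
$\sqrt{R{\left(-69 \right)} + m{\left(-36 \right)}} = \sqrt{3 \left(-69\right) \left(-9 - 69\right) - 36 \left(69 - 36\right)} = \sqrt{3 \left(-69\right) \left(-78\right) - 1188} = \sqrt{16146 - 1188} = \sqrt{14958} = 3 \sqrt{1662}$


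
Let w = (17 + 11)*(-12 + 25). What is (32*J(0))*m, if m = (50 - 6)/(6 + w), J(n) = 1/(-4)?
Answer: -176/185 ≈ -0.95135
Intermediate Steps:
w = 364 (w = 28*13 = 364)
J(n) = -¼
m = 22/185 (m = (50 - 6)/(6 + 364) = 44/370 = 44*(1/370) = 22/185 ≈ 0.11892)
(32*J(0))*m = (32*(-¼))*(22/185) = -8*22/185 = -176/185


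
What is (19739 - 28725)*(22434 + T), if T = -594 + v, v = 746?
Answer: -202957796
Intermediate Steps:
T = 152 (T = -594 + 746 = 152)
(19739 - 28725)*(22434 + T) = (19739 - 28725)*(22434 + 152) = -8986*22586 = -202957796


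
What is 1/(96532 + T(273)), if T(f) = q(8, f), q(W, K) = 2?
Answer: 1/96534 ≈ 1.0359e-5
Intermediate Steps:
T(f) = 2
1/(96532 + T(273)) = 1/(96532 + 2) = 1/96534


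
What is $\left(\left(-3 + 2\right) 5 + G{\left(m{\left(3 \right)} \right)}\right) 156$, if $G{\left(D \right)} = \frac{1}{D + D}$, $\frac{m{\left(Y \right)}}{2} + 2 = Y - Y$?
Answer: $- \frac{1599}{2} \approx -799.5$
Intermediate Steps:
$m{\left(Y \right)} = -4$ ($m{\left(Y \right)} = -4 + 2 \left(Y - Y\right) = -4 + 2 \cdot 0 = -4 + 0 = -4$)
$G{\left(D \right)} = \frac{1}{2 D}$
$\left(\left(-3 + 2\right) 5 + G{\left(m{\left(3 \right)} \right)}\right) 156 = \left(\left(-3 + 2\right) 5 + \frac{1}{2 \left(-4\right)}\right) 156 = \left(\left(-1\right) 5 + \frac{1}{2} \left(- \frac{1}{4}\right)\right) 156 = \left(-5 - \frac{1}{8}\right) 156 = \left(- \frac{41}{8}\right) 156 = - \frac{1599}{2}$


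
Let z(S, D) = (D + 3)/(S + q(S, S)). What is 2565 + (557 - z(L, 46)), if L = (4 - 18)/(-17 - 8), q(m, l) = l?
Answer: 12313/4 ≈ 3078.3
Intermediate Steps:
L = 14/25 (L = -14/(-25) = -14*(-1/25) = 14/25 ≈ 0.56000)
z(S, D) = (3 + D)/(2*S) (z(S, D) = (D + 3)/(S + S) = (3 + D)/((2*S)) = (3 + D)*(1/(2*S)) = (3 + D)/(2*S))
2565 + (557 - z(L, 46)) = 2565 + (557 - (3 + 46)/(2*14/25)) = 2565 + (557 - 25*49/(2*14)) = 2565 + (557 - 1*175/4) = 2565 + (557 - 175/4) = 2565 + 2053/4 = 12313/4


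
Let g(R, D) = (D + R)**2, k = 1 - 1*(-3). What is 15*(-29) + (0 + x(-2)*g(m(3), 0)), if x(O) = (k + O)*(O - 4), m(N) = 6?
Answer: -867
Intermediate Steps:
k = 4 (k = 1 + 3 = 4)
x(O) = (-4 + O)*(4 + O) (x(O) = (4 + O)*(O - 4) = (4 + O)*(-4 + O) = (-4 + O)*(4 + O))
15*(-29) + (0 + x(-2)*g(m(3), 0)) = 15*(-29) + (0 + (-16 + (-2)**2)*(0 + 6)**2) = -435 + (0 + (-16 + 4)*6**2) = -435 + (0 - 12*36) = -435 + (0 - 432) = -435 - 432 = -867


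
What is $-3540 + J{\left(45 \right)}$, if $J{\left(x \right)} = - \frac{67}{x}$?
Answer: $- \frac{159367}{45} \approx -3541.5$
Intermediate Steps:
$-3540 + J{\left(45 \right)} = -3540 - \frac{67}{45} = - \frac{159367}{45}$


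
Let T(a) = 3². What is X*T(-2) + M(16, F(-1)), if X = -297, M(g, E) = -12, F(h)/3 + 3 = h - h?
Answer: -2685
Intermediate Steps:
F(h) = -9 (F(h) = -9 + 3*(h - h) = -9 + 3*0 = -9 + 0 = -9)
T(a) = 9
X*T(-2) + M(16, F(-1)) = -297*9 - 12 = -2673 - 12 = -2685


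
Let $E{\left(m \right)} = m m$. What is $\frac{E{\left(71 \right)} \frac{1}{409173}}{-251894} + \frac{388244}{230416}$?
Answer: $\frac{70450032158279}{41810858843844} \approx 1.685$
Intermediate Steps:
$E{\left(m \right)} = m^{2}$
$\frac{E{\left(71 \right)} \frac{1}{409173}}{-251894} + \frac{388244}{230416} = \frac{71^{2} \cdot \frac{1}{409173}}{-251894} + \frac{388244}{230416} = 5041 \cdot \frac{1}{409173} \left(- \frac{1}{251894}\right) + 388244 \cdot \frac{1}{230416} = \frac{71}{5763} \left(- \frac{1}{251894}\right) + \frac{97061}{57604} = - \frac{71}{1451665122} + \frac{97061}{57604} = \frac{70450032158279}{41810858843844}$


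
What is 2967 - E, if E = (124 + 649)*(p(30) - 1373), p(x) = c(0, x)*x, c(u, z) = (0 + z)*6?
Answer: -3109904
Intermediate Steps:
c(u, z) = 6*z (c(u, z) = z*6 = 6*z)
p(x) = 6*x² (p(x) = (6*x)*x = 6*x²)
E = 3112871 (E = (124 + 649)*(6*30² - 1373) = 773*(6*900 - 1373) = 773*(5400 - 1373) = 773*4027 = 3112871)
2967 - E = 2967 - 1*3112871 = 2967 - 3112871 = -3109904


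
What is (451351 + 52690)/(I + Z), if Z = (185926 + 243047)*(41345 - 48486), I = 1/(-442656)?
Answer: -223116772896/1355986439608609 ≈ -0.00016454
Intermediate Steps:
I = -1/442656 ≈ -2.2591e-6
Z = -3063296193 (Z = 428973*(-7141) = -3063296193)
(451351 + 52690)/(I + Z) = (451351 + 52690)/(-1/442656 - 3063296193) = 504041/(-1355986439608609/442656) = 504041*(-442656/1355986439608609) = -223116772896/1355986439608609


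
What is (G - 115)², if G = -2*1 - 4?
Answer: 14641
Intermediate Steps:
G = -6 (G = -2 - 4 = -6)
(G - 115)² = (-6 - 115)² = (-121)² = 14641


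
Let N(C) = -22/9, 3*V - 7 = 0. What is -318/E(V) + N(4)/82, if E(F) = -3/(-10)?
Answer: -391151/369 ≈ -1060.0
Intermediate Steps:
V = 7/3 (V = 7/3 + (⅓)*0 = 7/3 + 0 = 7/3 ≈ 2.3333)
E(F) = 3/10 (E(F) = -3*(-⅒) = 3/10)
N(C) = -22/9 (N(C) = -22*⅑ = -22/9)
-318/E(V) + N(4)/82 = -318/3/10 - 22/9/82 = -318*10/3 - 22/9*1/82 = -1060 - 11/369 = -391151/369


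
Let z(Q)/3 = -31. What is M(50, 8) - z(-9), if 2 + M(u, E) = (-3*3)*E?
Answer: 19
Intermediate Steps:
M(u, E) = -2 - 9*E (M(u, E) = -2 + (-3*3)*E = -2 - 9*E)
z(Q) = -93 (z(Q) = 3*(-31) = -93)
M(50, 8) - z(-9) = (-2 - 9*8) - 1*(-93) = (-2 - 72) + 93 = -74 + 93 = 19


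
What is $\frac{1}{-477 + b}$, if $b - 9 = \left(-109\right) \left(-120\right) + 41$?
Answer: $\frac{1}{12653} \approx 7.9033 \cdot 10^{-5}$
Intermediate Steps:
$b = 13130$ ($b = 9 + \left(\left(-109\right) \left(-120\right) + 41\right) = 9 + \left(13080 + 41\right) = 9 + 13121 = 13130$)
$\frac{1}{-477 + b} = \frac{1}{-477 + 13130} = \frac{1}{12653}$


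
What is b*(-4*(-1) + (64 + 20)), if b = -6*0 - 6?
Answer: -528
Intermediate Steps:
b = -6 (b = 0 - 6 = -6)
b*(-4*(-1) + (64 + 20)) = -6*(-4*(-1) + (64 + 20)) = -6*(4 + 84) = -6*88 = -528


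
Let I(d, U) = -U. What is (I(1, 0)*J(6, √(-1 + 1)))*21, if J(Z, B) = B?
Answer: 0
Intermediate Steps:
(I(1, 0)*J(6, √(-1 + 1)))*21 = ((-1*0)*√(-1 + 1))*21 = (0*√0)*21 = (0*0)*21 = 0*21 = 0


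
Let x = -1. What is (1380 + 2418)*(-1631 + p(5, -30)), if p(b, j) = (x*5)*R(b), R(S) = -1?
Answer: -6175548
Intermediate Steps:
p(b, j) = 5 (p(b, j) = -1*5*(-1) = -5*(-1) = 5)
(1380 + 2418)*(-1631 + p(5, -30)) = (1380 + 2418)*(-1631 + 5) = 3798*(-1626) = -6175548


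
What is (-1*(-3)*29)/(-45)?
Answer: -29/15 ≈ -1.9333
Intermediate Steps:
(-1*(-3)*29)/(-45) = (3*29)*(-1/45) = 87*(-1/45) = -29/15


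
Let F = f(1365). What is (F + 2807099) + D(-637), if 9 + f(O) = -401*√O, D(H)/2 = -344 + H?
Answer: 2805128 - 401*√1365 ≈ 2.7903e+6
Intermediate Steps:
D(H) = -688 + 2*H (D(H) = 2*(-344 + H) = -688 + 2*H)
f(O) = -9 - 401*√O
F = -9 - 401*√1365 ≈ -14824.
(F + 2807099) + D(-637) = ((-9 - 401*√1365) + 2807099) + (-688 + 2*(-637)) = (2807090 - 401*√1365) + (-688 - 1274) = (2807090 - 401*√1365) - 1962 = 2805128 - 401*√1365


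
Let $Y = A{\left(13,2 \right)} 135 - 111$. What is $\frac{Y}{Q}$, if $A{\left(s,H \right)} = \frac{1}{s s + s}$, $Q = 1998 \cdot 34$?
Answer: $- \frac{6689}{4121208} \approx -0.0016231$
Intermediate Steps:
$Q = 67932$
$A{\left(s,H \right)} = \frac{1}{s + s^{2}}$ ($A{\left(s,H \right)} = \frac{1}{s^{2} + s} = \frac{1}{s + s^{2}}$)
$Y = - \frac{20067}{182}$ ($Y = \frac{1}{13 \left(1 + 13\right)} 135 - 111 = \frac{1}{13 \cdot 14} \cdot 135 - 111 = \frac{1}{13} \cdot \frac{1}{14} \cdot 135 - 111 = \frac{1}{182} \cdot 135 - 111 = \frac{135}{182} - 111 = - \frac{20067}{182} \approx -110.26$)
$\frac{Y}{Q} = - \frac{20067}{182 \cdot 67932} = \left(- \frac{20067}{182}\right) \frac{1}{67932} = - \frac{6689}{4121208}$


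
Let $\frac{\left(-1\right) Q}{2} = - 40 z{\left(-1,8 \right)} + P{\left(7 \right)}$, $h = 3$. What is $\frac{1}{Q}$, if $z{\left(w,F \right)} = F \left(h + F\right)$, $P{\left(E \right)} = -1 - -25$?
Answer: $\frac{1}{6992} \approx 0.00014302$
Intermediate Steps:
$P{\left(E \right)} = 24$ ($P{\left(E \right)} = -1 + 25 = 24$)
$z{\left(w,F \right)} = F \left(3 + F\right)$
$Q = 6992$ ($Q = - 2 \left(- 40 \cdot 8 \left(3 + 8\right) + 24\right) = - 2 \left(- 40 \cdot 8 \cdot 11 + 24\right) = - 2 \left(\left(-40\right) 88 + 24\right) = - 2 \left(-3520 + 24\right) = \left(-2\right) \left(-3496\right) = 6992$)
$\frac{1}{Q} = \frac{1}{6992}$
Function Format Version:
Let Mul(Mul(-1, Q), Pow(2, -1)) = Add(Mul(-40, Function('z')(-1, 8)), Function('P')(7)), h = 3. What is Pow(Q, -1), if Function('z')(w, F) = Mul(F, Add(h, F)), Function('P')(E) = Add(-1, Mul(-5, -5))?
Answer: Rational(1, 6992) ≈ 0.00014302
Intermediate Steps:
Function('P')(E) = 24 (Function('P')(E) = Add(-1, 25) = 24)
Function('z')(w, F) = Mul(F, Add(3, F))
Q = 6992 (Q = Mul(-2, Add(Mul(-40, Mul(8, Add(3, 8))), 24)) = Mul(-2, Add(Mul(-40, Mul(8, 11)), 24)) = Mul(-2, Add(Mul(-40, 88), 24)) = Mul(-2, Add(-3520, 24)) = Mul(-2, -3496) = 6992)
Pow(Q, -1) = Pow(6992, -1) = Rational(1, 6992)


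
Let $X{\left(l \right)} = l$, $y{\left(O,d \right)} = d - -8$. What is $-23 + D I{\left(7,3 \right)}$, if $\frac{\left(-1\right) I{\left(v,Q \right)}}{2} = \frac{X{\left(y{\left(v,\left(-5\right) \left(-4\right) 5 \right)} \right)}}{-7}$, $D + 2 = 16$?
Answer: $409$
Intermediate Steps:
$D = 14$ ($D = -2 + 16 = 14$)
$y{\left(O,d \right)} = 8 + d$ ($y{\left(O,d \right)} = d + 8 = 8 + d$)
$I{\left(v,Q \right)} = \frac{216}{7}$ ($I{\left(v,Q \right)} = - 2 \frac{8 + \left(-5\right) \left(-4\right) 5}{-7} = - 2 \left(8 + 20 \cdot 5\right) \left(- \frac{1}{7}\right) = - 2 \left(8 + 100\right) \left(- \frac{1}{7}\right) = - 2 \cdot 108 \left(- \frac{1}{7}\right) = \left(-2\right) \left(- \frac{108}{7}\right) = \frac{216}{7}$)
$-23 + D I{\left(7,3 \right)} = -23 + 14 \cdot \frac{216}{7} = -23 + 432 = 409$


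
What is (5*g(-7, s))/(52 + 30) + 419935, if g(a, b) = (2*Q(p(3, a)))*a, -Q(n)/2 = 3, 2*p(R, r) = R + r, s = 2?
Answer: 17217545/41 ≈ 4.1994e+5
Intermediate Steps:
p(R, r) = R/2 + r/2 (p(R, r) = (R + r)/2 = R/2 + r/2)
Q(n) = -6 (Q(n) = -2*3 = -6)
g(a, b) = -12*a (g(a, b) = (2*(-6))*a = -12*a)
(5*g(-7, s))/(52 + 30) + 419935 = (5*(-12*(-7)))/(52 + 30) + 419935 = (5*84)/82 + 419935 = 420*(1/82) + 419935 = 210/41 + 419935 = 17217545/41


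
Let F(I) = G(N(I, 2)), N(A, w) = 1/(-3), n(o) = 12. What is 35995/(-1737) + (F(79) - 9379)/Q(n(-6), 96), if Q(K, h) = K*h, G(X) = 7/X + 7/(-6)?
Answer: -38530711/1334016 ≈ -28.883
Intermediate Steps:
N(A, w) = -⅓
G(X) = -7/6 + 7/X (G(X) = 7/X + 7*(-⅙) = 7/X - 7/6 = -7/6 + 7/X)
F(I) = -133/6 (F(I) = -7/6 + 7/(-⅓) = -7/6 + 7*(-3) = -7/6 - 21 = -133/6)
35995/(-1737) + (F(79) - 9379)/Q(n(-6), 96) = 35995/(-1737) + (-133/6 - 9379)/((12*96)) = 35995*(-1/1737) - 56407/6/1152 = -35995/1737 - 56407/6*1/1152 = -35995/1737 - 56407/6912 = -38530711/1334016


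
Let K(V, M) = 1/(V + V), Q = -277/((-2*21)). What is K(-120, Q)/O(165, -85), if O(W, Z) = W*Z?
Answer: 1/3366000 ≈ 2.9709e-7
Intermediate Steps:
Q = 277/42 (Q = -277/(-42) = -277*(-1/42) = 277/42 ≈ 6.5952)
K(V, M) = 1/(2*V)
K(-120, Q)/O(165, -85) = ((1/2)/(-120))/((165*(-85))) = ((1/2)*(-1/120))/(-14025) = -1/240*(-1/14025) = 1/3366000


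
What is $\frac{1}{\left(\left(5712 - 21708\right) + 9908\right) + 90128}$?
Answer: $\frac{1}{84040} \approx 1.1899 \cdot 10^{-5}$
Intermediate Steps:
$\frac{1}{\left(\left(5712 - 21708\right) + 9908\right) + 90128} = \frac{1}{\left(-15996 + 9908\right) + 90128} = \frac{1}{-6088 + 90128} = \frac{1}{84040}$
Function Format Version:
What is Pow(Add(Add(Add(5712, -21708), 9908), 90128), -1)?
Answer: Rational(1, 84040) ≈ 1.1899e-5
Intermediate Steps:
Pow(Add(Add(Add(5712, -21708), 9908), 90128), -1) = Pow(Add(Add(-15996, 9908), 90128), -1) = Pow(Add(-6088, 90128), -1) = Pow(84040, -1) = Rational(1, 84040)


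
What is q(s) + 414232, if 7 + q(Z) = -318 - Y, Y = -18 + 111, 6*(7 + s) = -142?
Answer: 413814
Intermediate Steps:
s = -92/3 (s = -7 + (1/6)*(-142) = -7 - 71/3 = -92/3 ≈ -30.667)
Y = 93
q(Z) = -418 (q(Z) = -7 + (-318 - 1*93) = -7 + (-318 - 93) = -7 - 411 = -418)
q(s) + 414232 = -418 + 414232 = 413814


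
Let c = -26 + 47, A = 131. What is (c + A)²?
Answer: 23104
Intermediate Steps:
c = 21
(c + A)² = (21 + 131)² = 152² = 23104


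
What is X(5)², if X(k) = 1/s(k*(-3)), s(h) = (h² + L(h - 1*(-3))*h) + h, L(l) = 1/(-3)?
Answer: 1/46225 ≈ 2.1633e-5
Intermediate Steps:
L(l) = -⅓
s(h) = h² + 2*h/3 (s(h) = (h² - h/3) + h = h² + 2*h/3)
X(k) = -1/(k*(2 - 9*k)) (X(k) = 1/((k*(-3))*(2 + 3*(k*(-3)))/3) = 1/((-3*k)*(2 + 3*(-3*k))/3) = 1/((-3*k)*(2 - 9*k)/3) = 1/(-k*(2 - 9*k)) = -1/(k*(2 - 9*k)))
X(5)² = (1/(5*(-2 + 9*5)))² = (1/(5*(-2 + 45)))² = ((⅕)/43)² = ((⅕)*(1/43))² = (1/215)² = 1/46225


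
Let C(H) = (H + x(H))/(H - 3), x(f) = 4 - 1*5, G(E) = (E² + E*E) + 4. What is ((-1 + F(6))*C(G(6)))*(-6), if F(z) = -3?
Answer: 1800/73 ≈ 24.658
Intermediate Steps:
G(E) = 4 + 2*E² (G(E) = (E² + E²) + 4 = 2*E² + 4 = 4 + 2*E²)
x(f) = -1 (x(f) = 4 - 5 = -1)
C(H) = (-1 + H)/(-3 + H) (C(H) = (H - 1)/(H - 3) = (-1 + H)/(-3 + H))
((-1 + F(6))*C(G(6)))*(-6) = ((-1 - 3)*((-1 + (4 + 2*6²))/(-3 + (4 + 2*6²))))*(-6) = -4*(-1 + (4 + 2*36))/(-3 + (4 + 2*36))*(-6) = -4*(-1 + (4 + 72))/(-3 + (4 + 72))*(-6) = -4*(-1 + 76)/(-3 + 76)*(-6) = -4*75/73*(-6) = -300/73*(-6) = 1800/73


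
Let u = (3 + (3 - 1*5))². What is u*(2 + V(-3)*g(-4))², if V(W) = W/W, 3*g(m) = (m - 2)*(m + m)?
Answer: 324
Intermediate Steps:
g(m) = 2*m*(-2 + m)/3 (g(m) = ((m - 2)*(m + m))/3 = ((-2 + m)*(2*m))/3 = (2*m*(-2 + m))/3 = 2*m*(-2 + m)/3)
V(W) = 1
u = 1 (u = (3 + (3 - 5))² = (3 - 2)² = 1² = 1)
u*(2 + V(-3)*g(-4))² = 1*(2 + 1*((⅔)*(-4)*(-2 - 4)))² = 1*(2 + 1*((⅔)*(-4)*(-6)))² = 1*(2 + 1*16)² = 1*(2 + 16)² = 1*18² = 1*324 = 324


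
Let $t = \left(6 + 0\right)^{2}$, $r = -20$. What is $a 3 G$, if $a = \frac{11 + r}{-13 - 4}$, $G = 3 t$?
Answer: $\frac{2916}{17} \approx 171.53$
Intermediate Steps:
$t = 36$ ($t = 6^{2} = 36$)
$G = 108$ ($G = 3 \cdot 36 = 108$)
$a = \frac{9}{17}$ ($a = \frac{11 - 20}{-13 - 4} = - \frac{9}{-17} = \left(-9\right) \left(- \frac{1}{17}\right) = \frac{9}{17} \approx 0.52941$)
$a 3 G = \frac{9}{17} \cdot 3 \cdot 108 = \frac{27}{17} \cdot 108 = \frac{2916}{17}$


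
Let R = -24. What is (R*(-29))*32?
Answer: 22272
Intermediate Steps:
(R*(-29))*32 = -24*(-29)*32 = 696*32 = 22272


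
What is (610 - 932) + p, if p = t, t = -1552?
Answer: -1874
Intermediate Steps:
p = -1552
(610 - 932) + p = (610 - 932) - 1552 = -322 - 1552 = -1874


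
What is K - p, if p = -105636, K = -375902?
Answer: -270266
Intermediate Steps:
K - p = -375902 - 1*(-105636) = -375902 + 105636 = -270266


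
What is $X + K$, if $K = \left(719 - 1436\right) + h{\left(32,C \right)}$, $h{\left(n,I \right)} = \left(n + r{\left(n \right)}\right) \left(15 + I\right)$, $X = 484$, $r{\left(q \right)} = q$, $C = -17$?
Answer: $-361$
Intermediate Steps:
$h{\left(n,I \right)} = 2 n \left(15 + I\right)$ ($h{\left(n,I \right)} = \left(n + n\right) \left(15 + I\right) = 2 n \left(15 + I\right)$)
$K = -845$ ($K = \left(719 - 1436\right) + 2 \cdot 32 \left(15 - 17\right) = -717 + 2 \cdot 32 \left(-2\right) = -717 - 128 = -845$)
$X + K = 484 - 845 = -361$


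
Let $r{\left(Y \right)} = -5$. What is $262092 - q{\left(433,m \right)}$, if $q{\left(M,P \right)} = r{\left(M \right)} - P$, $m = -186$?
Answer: $261911$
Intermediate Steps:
$q{\left(M,P \right)} = -5 - P$
$262092 - q{\left(433,m \right)} = 262092 - \left(-5 - -186\right) = 262092 - \left(-5 + 186\right) = 262092 - 181 = 261911$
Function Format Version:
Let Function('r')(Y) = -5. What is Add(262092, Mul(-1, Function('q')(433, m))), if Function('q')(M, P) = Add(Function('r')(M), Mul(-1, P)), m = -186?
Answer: 261911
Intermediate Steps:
Function('q')(M, P) = Add(-5, Mul(-1, P))
Add(262092, Mul(-1, Function('q')(433, m))) = Add(262092, Mul(-1, Add(-5, Mul(-1, -186)))) = Add(262092, Mul(-1, Add(-5, 186))) = Add(262092, Mul(-1, 181)) = Add(262092, -181) = 261911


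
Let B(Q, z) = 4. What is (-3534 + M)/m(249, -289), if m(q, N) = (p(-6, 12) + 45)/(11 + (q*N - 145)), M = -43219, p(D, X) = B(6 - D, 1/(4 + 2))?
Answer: 481522505/7 ≈ 6.8789e+7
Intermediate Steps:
p(D, X) = 4
m(q, N) = 49/(-134 + N*q) (m(q, N) = (4 + 45)/(11 + (q*N - 145)) = 49/(11 + (N*q - 145)) = 49/(11 + (-145 + N*q)) = 49/(-134 + N*q))
(-3534 + M)/m(249, -289) = (-3534 - 43219)/((49/(-134 - 289*249))) = -46753/(49/(-134 - 71961)) = -46753/(49/(-72095)) = -46753/(49*(-1/72095)) = -46753/(-49/72095) = -46753*(-72095/49) = 481522505/7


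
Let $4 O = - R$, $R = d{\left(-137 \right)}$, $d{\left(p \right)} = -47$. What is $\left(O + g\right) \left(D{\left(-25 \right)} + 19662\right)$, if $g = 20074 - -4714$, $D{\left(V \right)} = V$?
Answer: $\frac{1947970763}{4} \approx 4.8699 \cdot 10^{8}$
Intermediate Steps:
$g = 24788$ ($g = 20074 + 4714 = 24788$)
$R = -47$
$O = \frac{47}{4}$ ($O = \frac{\left(-1\right) \left(-47\right)}{4} = \frac{1}{4} \cdot 47 = \frac{47}{4} \approx 11.75$)
$\left(O + g\right) \left(D{\left(-25 \right)} + 19662\right) = \left(\frac{47}{4} + 24788\right) \left(-25 + 19662\right) = \frac{99199}{4} \cdot 19637 = \frac{1947970763}{4}$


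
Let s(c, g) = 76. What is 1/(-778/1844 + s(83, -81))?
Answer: 922/69683 ≈ 0.013231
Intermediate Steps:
1/(-778/1844 + s(83, -81)) = 1/(-778/1844 + 76) = 1/(-778*1/1844 + 76) = 1/(-389/922 + 76) = 1/(69683/922) = 922/69683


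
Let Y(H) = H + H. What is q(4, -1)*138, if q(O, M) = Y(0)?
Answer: 0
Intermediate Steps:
Y(H) = 2*H
q(O, M) = 0 (q(O, M) = 2*0 = 0)
q(4, -1)*138 = 0*138 = 0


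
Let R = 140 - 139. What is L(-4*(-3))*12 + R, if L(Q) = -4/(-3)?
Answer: 17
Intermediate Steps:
L(Q) = 4/3 (L(Q) = -4*(-⅓) = 4/3)
R = 1
L(-4*(-3))*12 + R = (4/3)*12 + 1 = 16 + 1 = 17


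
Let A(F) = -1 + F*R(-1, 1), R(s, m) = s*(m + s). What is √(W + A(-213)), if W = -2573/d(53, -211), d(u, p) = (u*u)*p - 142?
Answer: 2*I*√87483767847/592841 ≈ 0.99783*I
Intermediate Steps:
d(u, p) = -142 + p*u² (d(u, p) = u²*p - 142 = p*u² - 142 = -142 + p*u²)
A(F) = -1 (A(F) = -1 + F*(-(1 - 1)) = -1 + F*(-1*0) = -1 + F*0 = -1 + 0 = -1)
W = 2573/592841 (W = -2573/(-142 - 211*53²) = -2573/(-142 - 211*2809) = -2573/(-142 - 592699) = -2573/(-592841) = -2573*(-1/592841) = 2573/592841 ≈ 0.0043401)
√(W + A(-213)) = √(2573/592841 - 1) = √(-590268/592841) = 2*I*√87483767847/592841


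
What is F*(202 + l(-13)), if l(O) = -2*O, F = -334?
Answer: -76152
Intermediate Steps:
F*(202 + l(-13)) = -334*(202 - 2*(-13)) = -334*(202 + 26) = -334*228 = -76152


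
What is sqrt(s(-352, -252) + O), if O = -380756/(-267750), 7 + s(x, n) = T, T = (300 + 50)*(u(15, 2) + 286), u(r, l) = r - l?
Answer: sqrt(8335516841785)/8925 ≈ 323.49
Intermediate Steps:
T = 104650 (T = (300 + 50)*((15 - 1*2) + 286) = 350*((15 - 2) + 286) = 350*(13 + 286) = 350*299 = 104650)
s(x, n) = 104643 (s(x, n) = -7 + 104650 = 104643)
O = 190378/133875 (O = -380756*(-1/267750) = 190378/133875 ≈ 1.4221)
sqrt(s(-352, -252) + O) = sqrt(104643 + 190378/133875) = sqrt(14009272003/133875) = sqrt(8335516841785)/8925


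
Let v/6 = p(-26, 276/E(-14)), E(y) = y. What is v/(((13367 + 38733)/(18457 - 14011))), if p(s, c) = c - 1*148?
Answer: -7829406/91175 ≈ -85.872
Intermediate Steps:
p(s, c) = -148 + c (p(s, c) = c - 148 = -148 + c)
v = -7044/7 (v = 6*(-148 + 276/(-14)) = 6*(-148 + 276*(-1/14)) = 6*(-148 - 138/7) = 6*(-1174/7) = -7044/7 ≈ -1006.3)
v/(((13367 + 38733)/(18457 - 14011))) = -7044*(18457 - 14011)/(13367 + 38733)/7 = -7044/(7*(52100/4446)) = -7044/(7*(52100*(1/4446))) = -7044/(7*26050/2223) = -7044/7*2223/26050 = -7829406/91175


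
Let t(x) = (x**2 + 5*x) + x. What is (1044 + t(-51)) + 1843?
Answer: 5182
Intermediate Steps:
t(x) = x**2 + 6*x
(1044 + t(-51)) + 1843 = (1044 - 51*(6 - 51)) + 1843 = (1044 - 51*(-45)) + 1843 = (1044 + 2295) + 1843 = 3339 + 1843 = 5182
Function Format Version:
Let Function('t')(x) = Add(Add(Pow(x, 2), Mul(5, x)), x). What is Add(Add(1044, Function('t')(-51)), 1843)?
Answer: 5182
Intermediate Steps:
Function('t')(x) = Add(Pow(x, 2), Mul(6, x))
Add(Add(1044, Function('t')(-51)), 1843) = Add(Add(1044, Mul(-51, Add(6, -51))), 1843) = Add(Add(1044, Mul(-51, -45)), 1843) = Add(Add(1044, 2295), 1843) = Add(3339, 1843) = 5182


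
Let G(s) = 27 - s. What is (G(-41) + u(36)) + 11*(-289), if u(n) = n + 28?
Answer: -3047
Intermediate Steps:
u(n) = 28 + n
(G(-41) + u(36)) + 11*(-289) = ((27 - 1*(-41)) + (28 + 36)) + 11*(-289) = ((27 + 41) + 64) - 3179 = (68 + 64) - 3179 = 132 - 3179 = -3047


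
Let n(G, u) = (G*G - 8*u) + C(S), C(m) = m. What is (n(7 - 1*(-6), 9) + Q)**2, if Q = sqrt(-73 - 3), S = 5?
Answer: 10328 + 408*I*sqrt(19) ≈ 10328.0 + 1778.4*I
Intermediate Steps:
Q = 2*I*sqrt(19) (Q = sqrt(-76) = 2*I*sqrt(19) ≈ 8.7178*I)
n(G, u) = 5 + G**2 - 8*u (n(G, u) = (G*G - 8*u) + 5 = (G**2 - 8*u) + 5 = 5 + G**2 - 8*u)
(n(7 - 1*(-6), 9) + Q)**2 = ((5 + (7 - 1*(-6))**2 - 8*9) + 2*I*sqrt(19))**2 = ((5 + (7 + 6)**2 - 72) + 2*I*sqrt(19))**2 = ((5 + 13**2 - 72) + 2*I*sqrt(19))**2 = ((5 + 169 - 72) + 2*I*sqrt(19))**2 = (102 + 2*I*sqrt(19))**2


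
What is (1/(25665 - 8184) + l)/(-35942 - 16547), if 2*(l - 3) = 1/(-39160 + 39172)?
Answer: -141793/2446827224 ≈ -5.7950e-5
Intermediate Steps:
l = 73/24 (l = 3 + 1/(2*(-39160 + 39172)) = 3 + (½)/12 = 3 + (½)*(1/12) = 3 + 1/24 = 73/24 ≈ 3.0417)
(1/(25665 - 8184) + l)/(-35942 - 16547) = (1/(25665 - 8184) + 73/24)/(-35942 - 16547) = (1/17481 + 73/24)/(-52489) = (1/17481 + 73/24)*(-1/52489) = (141793/46616)*(-1/52489) = -141793/2446827224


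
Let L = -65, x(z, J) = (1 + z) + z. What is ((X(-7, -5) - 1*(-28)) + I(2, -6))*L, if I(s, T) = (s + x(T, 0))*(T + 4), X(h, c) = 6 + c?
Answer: -3055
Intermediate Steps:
x(z, J) = 1 + 2*z
I(s, T) = (4 + T)*(1 + s + 2*T) (I(s, T) = (s + (1 + 2*T))*(T + 4) = (1 + s + 2*T)*(4 + T) = (4 + T)*(1 + s + 2*T))
((X(-7, -5) - 1*(-28)) + I(2, -6))*L = (((6 - 5) - 1*(-28)) + (4 + 2*(-6)² + 4*2 + 9*(-6) - 6*2))*(-65) = ((1 + 28) + (4 + 2*36 + 8 - 54 - 12))*(-65) = (29 + (4 + 72 + 8 - 54 - 12))*(-65) = (29 + 18)*(-65) = 47*(-65) = -3055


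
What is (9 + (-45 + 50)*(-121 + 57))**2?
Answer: 96721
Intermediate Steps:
(9 + (-45 + 50)*(-121 + 57))**2 = (9 + 5*(-64))**2 = (9 - 320)**2 = (-311)**2 = 96721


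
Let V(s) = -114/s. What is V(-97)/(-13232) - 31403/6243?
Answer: -20153293907/4006457736 ≈ -5.0302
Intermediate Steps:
V(-97)/(-13232) - 31403/6243 = -114/(-97)/(-13232) - 31403/6243 = -114*(-1/97)*(-1/13232) - 31403*1/6243 = (114/97)*(-1/13232) - 31403/6243 = -57/641752 - 31403/6243 = -20153293907/4006457736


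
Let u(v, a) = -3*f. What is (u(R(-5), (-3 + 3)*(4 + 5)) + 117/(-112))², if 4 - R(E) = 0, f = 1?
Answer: 205209/12544 ≈ 16.359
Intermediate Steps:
R(E) = 4 (R(E) = 4 - 1*0 = 4 + 0 = 4)
u(v, a) = -3 (u(v, a) = -3*1 = -3)
(u(R(-5), (-3 + 3)*(4 + 5)) + 117/(-112))² = (-3 + 117/(-112))² = (-3 + 117*(-1/112))² = (-3 - 117/112)² = (-453/112)² = 205209/12544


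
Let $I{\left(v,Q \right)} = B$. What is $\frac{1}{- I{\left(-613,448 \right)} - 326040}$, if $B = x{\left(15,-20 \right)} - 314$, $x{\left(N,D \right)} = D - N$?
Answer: $- \frac{1}{325691} \approx -3.0704 \cdot 10^{-6}$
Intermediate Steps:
$B = -349$ ($B = \left(-20 - 15\right) - 314 = -35 - 314 = -349$)
$I{\left(v,Q \right)} = -349$
$\frac{1}{- I{\left(-613,448 \right)} - 326040} = \frac{1}{\left(-1\right) \left(-349\right) - 326040} = \frac{1}{349 - 326040} = \frac{1}{-325691} = - \frac{1}{325691}$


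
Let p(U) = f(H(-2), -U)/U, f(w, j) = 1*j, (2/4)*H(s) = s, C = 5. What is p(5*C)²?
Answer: 1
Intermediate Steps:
H(s) = 2*s
f(w, j) = j
p(U) = -1 (p(U) = (-U)/U = -1)
p(5*C)² = (-1)² = 1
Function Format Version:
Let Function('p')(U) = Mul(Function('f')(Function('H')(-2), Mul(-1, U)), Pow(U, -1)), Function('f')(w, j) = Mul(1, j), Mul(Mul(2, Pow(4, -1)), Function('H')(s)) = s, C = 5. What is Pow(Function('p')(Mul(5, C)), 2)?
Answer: 1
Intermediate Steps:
Function('H')(s) = Mul(2, s)
Function('f')(w, j) = j
Function('p')(U) = -1 (Function('p')(U) = Mul(Mul(-1, U), Pow(U, -1)) = -1)
Pow(Function('p')(Mul(5, C)), 2) = Pow(-1, 2) = 1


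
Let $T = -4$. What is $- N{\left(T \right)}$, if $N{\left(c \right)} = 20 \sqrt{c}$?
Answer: $- 40 i \approx - 40.0 i$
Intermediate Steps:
$- N{\left(T \right)} = - 20 \sqrt{-4} = - 20 \cdot 2 i = - 40 i$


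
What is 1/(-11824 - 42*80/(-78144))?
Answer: -814/9624701 ≈ -8.4574e-5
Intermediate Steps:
1/(-11824 - 42*80/(-78144)) = 1/(-11824 - 3360*(-1/78144)) = 1/(-11824 + 35/814) = 1/(-9624701/814) = -814/9624701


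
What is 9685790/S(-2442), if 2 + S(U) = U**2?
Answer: 4842895/2981681 ≈ 1.6242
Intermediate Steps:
S(U) = -2 + U**2
9685790/S(-2442) = 9685790/(-2 + (-2442)**2) = 9685790/(-2 + 5963364) = 9685790/5963362 = 9685790*(1/5963362) = 4842895/2981681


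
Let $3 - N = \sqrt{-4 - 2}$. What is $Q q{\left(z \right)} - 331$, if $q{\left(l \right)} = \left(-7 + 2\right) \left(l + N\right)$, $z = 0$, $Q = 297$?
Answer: $-4786 + 1485 i \sqrt{6} \approx -4786.0 + 3637.5 i$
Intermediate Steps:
$N = 3 - i \sqrt{6}$ ($N = 3 - \sqrt{-4 - 2} = 3 - \sqrt{-6} = 3 - i \sqrt{6} \approx 3.0 - 2.4495 i$)
$q{\left(l \right)} = -15 - 5 l + 5 i \sqrt{6}$ ($q{\left(l \right)} = \left(-7 + 2\right) \left(l + \left(3 - i \sqrt{6}\right)\right) = - 5 \left(3 + l - i \sqrt{6}\right) = -15 - 5 l + 5 i \sqrt{6}$)
$Q q{\left(z \right)} - 331 = 297 \left(-15 - 0 + 5 i \sqrt{6}\right) - 331 = 297 \left(-15 + 0 + 5 i \sqrt{6}\right) - 331 = 297 \left(-15 + 5 i \sqrt{6}\right) - 331 = \left(-4455 + 1485 i \sqrt{6}\right) - 331 = -4786 + 1485 i \sqrt{6}$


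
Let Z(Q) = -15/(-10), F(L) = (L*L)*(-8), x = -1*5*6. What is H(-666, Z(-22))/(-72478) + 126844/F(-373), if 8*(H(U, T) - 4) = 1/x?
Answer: -39419343953/345729999840 ≈ -0.11402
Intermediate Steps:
x = -30 (x = -5*6 = -30)
F(L) = -8*L² (F(L) = L²*(-8) = -8*L²)
Z(Q) = 3/2 (Z(Q) = -15*(-⅒) = 3/2)
H(U, T) = 959/240 (H(U, T) = 4 + (⅛)/(-30) = 4 + (⅛)*(-1/30) = 4 - 1/240 = 959/240)
H(-666, Z(-22))/(-72478) + 126844/F(-373) = (959/240)/(-72478) + 126844/((-8*(-373)²)) = (959/240)*(-1/72478) + 126844/((-8*139129)) = -137/2484960 + 126844/(-1113032) = -137/2484960 + 126844*(-1/1113032) = -137/2484960 - 31711/278258 = -39419343953/345729999840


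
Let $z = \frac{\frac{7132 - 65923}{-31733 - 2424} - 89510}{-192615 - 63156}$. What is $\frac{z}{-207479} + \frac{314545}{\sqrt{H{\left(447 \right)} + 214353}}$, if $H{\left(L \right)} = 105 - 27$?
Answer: $- \frac{3057334279}{1812613320981513} + \frac{44935 \sqrt{214431}}{30633} \approx 679.26$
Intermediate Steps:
$H{\left(L \right)} = 78$
$z = \frac{3057334279}{8736370047}$ ($z = \frac{- \frac{58791}{-34157} - 89510}{-255771} = \left(\left(-58791\right) \left(- \frac{1}{34157}\right) - 89510\right) \left(- \frac{1}{255771}\right) = \left(\frac{58791}{34157} - 89510\right) \left(- \frac{1}{255771}\right) = \left(- \frac{3057334279}{34157}\right) \left(- \frac{1}{255771}\right) = \frac{3057334279}{8736370047} \approx 0.34995$)
$\frac{z}{-207479} + \frac{314545}{\sqrt{H{\left(447 \right)} + 214353}} = \frac{3057334279}{8736370047 \left(-207479\right)} + \frac{314545}{\sqrt{78 + 214353}} = \frac{3057334279}{8736370047} \left(- \frac{1}{207479}\right) + \frac{314545}{\sqrt{214431}} = - \frac{3057334279}{1812613320981513} + 314545 \frac{\sqrt{214431}}{214431} = - \frac{3057334279}{1812613320981513} + \frac{44935 \sqrt{214431}}{30633}$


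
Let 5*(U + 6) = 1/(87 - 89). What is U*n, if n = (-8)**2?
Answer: -1952/5 ≈ -390.40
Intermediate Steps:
U = -61/10 (U = -6 + 1/(5*(87 - 89)) = -6 + (1/5)/(-2) = -6 + (1/5)*(-1/2) = -6 - 1/10 = -61/10 ≈ -6.1000)
n = 64
U*n = -61/10*64 = -1952/5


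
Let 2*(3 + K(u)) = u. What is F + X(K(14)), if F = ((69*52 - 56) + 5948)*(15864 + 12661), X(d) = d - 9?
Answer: 270416995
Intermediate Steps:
K(u) = -3 + u/2
X(d) = -9 + d
F = 270417000 (F = ((3588 - 56) + 5948)*28525 = (3532 + 5948)*28525 = 9480*28525 = 270417000)
F + X(K(14)) = 270417000 + (-9 + (-3 + (½)*14)) = 270417000 + (-9 + (-3 + 7)) = 270417000 + (-9 + 4) = 270417000 - 5 = 270416995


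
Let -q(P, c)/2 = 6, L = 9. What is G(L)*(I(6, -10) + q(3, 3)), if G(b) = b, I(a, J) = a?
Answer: -54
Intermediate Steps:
q(P, c) = -12 (q(P, c) = -2*6 = -12)
G(L)*(I(6, -10) + q(3, 3)) = 9*(6 - 12) = 9*(-6) = -54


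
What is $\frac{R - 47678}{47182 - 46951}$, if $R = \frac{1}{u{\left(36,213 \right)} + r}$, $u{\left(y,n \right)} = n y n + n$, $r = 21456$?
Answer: $- \frac{7173168103}{34754013} \approx -206.4$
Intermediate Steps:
$u{\left(y,n \right)} = n + y n^{2}$ ($u{\left(y,n \right)} = y n^{2} + n = n + y n^{2}$)
$R = \frac{1}{1654953}$ ($R = \frac{1}{213 \left(1 + 213 \cdot 36\right) + 21456} = \frac{1}{213 \left(1 + 7668\right) + 21456} = \frac{1}{213 \cdot 7669 + 21456} = \frac{1}{1633497 + 21456} = \frac{1}{1654953} \approx 6.0425 \cdot 10^{-7}$)
$\frac{R - 47678}{47182 - 46951} = \frac{\frac{1}{1654953} - 47678}{47182 - 46951} = - \frac{78904849133}{1654953 \cdot 231} = \left(- \frac{78904849133}{1654953}\right) \frac{1}{231} = - \frac{7173168103}{34754013}$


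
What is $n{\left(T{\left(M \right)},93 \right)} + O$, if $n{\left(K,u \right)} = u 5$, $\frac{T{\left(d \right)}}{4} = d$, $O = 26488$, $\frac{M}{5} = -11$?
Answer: $26953$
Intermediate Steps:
$M = -55$ ($M = 5 \left(-11\right) = -55$)
$T{\left(d \right)} = 4 d$
$n{\left(K,u \right)} = 5 u$
$n{\left(T{\left(M \right)},93 \right)} + O = 5 \cdot 93 + 26488 = 465 + 26488 = 26953$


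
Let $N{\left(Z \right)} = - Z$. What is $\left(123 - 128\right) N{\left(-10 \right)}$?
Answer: $-50$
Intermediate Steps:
$\left(123 - 128\right) N{\left(-10 \right)} = \left(123 - 128\right) \left(\left(-1\right) \left(-10\right)\right) = \left(-5\right) 10 = -50$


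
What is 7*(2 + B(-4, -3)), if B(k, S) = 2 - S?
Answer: 49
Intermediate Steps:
7*(2 + B(-4, -3)) = 7*(2 + (2 - 1*(-3))) = 7*(2 + (2 + 3)) = 7*(2 + 5) = 7*7 = 49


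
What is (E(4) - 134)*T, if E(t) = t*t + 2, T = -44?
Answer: 5104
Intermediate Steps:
E(t) = 2 + t**2 (E(t) = t**2 + 2 = 2 + t**2)
(E(4) - 134)*T = ((2 + 4**2) - 134)*(-44) = ((2 + 16) - 134)*(-44) = (18 - 134)*(-44) = -116*(-44) = 5104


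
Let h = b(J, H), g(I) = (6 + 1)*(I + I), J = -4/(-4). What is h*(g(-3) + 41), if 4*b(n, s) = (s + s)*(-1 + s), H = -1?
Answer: -1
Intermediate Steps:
J = 1 (J = -4*(-¼) = 1)
b(n, s) = s*(-1 + s)/2 (b(n, s) = ((s + s)*(-1 + s))/4 = ((2*s)*(-1 + s))/4 = (2*s*(-1 + s))/4 = s*(-1 + s)/2)
g(I) = 14*I (g(I) = 7*(2*I) = 14*I)
h = 1 (h = (½)*(-1)*(-1 - 1) = (½)*(-1)*(-2) = 1)
h*(g(-3) + 41) = 1*(14*(-3) + 41) = 1*(-42 + 41) = 1*(-1) = -1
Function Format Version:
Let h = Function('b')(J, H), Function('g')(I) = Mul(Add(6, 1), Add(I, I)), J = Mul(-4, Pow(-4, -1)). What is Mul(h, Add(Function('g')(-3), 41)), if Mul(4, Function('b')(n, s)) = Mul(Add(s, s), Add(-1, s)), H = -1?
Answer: -1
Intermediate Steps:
J = 1 (J = Mul(-4, Rational(-1, 4)) = 1)
Function('b')(n, s) = Mul(Rational(1, 2), s, Add(-1, s)) (Function('b')(n, s) = Mul(Rational(1, 4), Mul(Add(s, s), Add(-1, s))) = Mul(Rational(1, 4), Mul(Mul(2, s), Add(-1, s))) = Mul(Rational(1, 4), Mul(2, s, Add(-1, s))) = Mul(Rational(1, 2), s, Add(-1, s)))
Function('g')(I) = Mul(14, I) (Function('g')(I) = Mul(7, Mul(2, I)) = Mul(14, I))
h = 1 (h = Mul(Rational(1, 2), -1, Add(-1, -1)) = Mul(Rational(1, 2), -1, -2) = 1)
Mul(h, Add(Function('g')(-3), 41)) = Mul(1, Add(Mul(14, -3), 41)) = Mul(1, Add(-42, 41)) = Mul(1, -1) = -1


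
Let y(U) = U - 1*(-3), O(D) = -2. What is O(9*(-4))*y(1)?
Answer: -8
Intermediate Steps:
y(U) = 3 + U (y(U) = U + 3 = 3 + U)
O(9*(-4))*y(1) = -2*(3 + 1) = -2*4 = -8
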